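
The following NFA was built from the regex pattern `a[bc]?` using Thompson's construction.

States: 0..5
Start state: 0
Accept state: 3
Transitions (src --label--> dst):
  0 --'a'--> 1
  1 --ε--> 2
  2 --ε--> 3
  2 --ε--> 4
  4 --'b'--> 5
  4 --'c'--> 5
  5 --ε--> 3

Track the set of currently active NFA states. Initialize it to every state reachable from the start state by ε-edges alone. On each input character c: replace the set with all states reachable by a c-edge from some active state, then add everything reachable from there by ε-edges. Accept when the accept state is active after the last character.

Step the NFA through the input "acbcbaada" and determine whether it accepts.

initial (ε-close {0}): {0}
'a' @ 1: {1,2,3,4}  ✓accept
'c' @ 2: {3,5}  ✓accept
'b' @ 3: {}  — no active states
rest 'cbaada' ignored (set empty)
after full input: {}  (accept=3 not in)

Answer: REJECT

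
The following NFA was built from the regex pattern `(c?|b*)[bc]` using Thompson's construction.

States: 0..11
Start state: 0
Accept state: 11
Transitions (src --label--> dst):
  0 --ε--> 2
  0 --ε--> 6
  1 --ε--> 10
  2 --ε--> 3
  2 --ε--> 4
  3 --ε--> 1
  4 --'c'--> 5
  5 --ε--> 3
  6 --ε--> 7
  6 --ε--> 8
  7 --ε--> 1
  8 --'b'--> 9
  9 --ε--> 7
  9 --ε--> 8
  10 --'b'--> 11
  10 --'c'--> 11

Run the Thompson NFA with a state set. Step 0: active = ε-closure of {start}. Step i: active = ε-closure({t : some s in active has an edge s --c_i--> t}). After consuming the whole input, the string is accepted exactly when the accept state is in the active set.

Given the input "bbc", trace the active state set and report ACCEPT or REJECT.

Answer: ACCEPT

Derivation:
initial (ε-close {0}): {0,1,2,3,4,6,7,8,10}
'b' @ 1: {1,7,8,9,10,11}  [accepting]
'b' @ 2: {1,7,8,9,10,11}  [accepting]
'c' @ 3: {11}  [accepting]
after full input: {11}  (accept=11 in)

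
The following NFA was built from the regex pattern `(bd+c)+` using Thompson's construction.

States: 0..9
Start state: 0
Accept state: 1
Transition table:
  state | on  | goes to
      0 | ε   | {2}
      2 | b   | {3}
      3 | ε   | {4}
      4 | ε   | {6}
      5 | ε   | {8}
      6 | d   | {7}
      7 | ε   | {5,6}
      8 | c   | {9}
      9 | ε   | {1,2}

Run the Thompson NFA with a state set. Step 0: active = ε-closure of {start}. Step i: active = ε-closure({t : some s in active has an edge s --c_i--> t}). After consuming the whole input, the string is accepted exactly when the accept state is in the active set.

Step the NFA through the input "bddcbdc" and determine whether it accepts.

Answer: ACCEPT

Steps:
start: ε-closure({0}) = {0,2}
'b' @ 1: {3,4,6}
'd' @ 2: {5,6,7,8}
'd' @ 3: {5,6,7,8}
'c' @ 4: {1,2,9}  (accept∈set)
'b' @ 5: {3,4,6}
'd' @ 6: {5,6,7,8}
'c' @ 7: {1,2,9}  (accept∈set)
after full input: {1,2,9}  (accept=1 in)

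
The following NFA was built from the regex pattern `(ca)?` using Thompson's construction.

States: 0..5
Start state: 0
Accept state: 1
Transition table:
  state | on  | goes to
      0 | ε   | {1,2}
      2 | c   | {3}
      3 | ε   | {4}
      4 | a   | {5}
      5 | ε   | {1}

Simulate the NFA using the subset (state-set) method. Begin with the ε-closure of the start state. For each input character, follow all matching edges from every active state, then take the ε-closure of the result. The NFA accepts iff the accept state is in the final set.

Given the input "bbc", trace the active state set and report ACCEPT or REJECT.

Answer: REJECT

Steps:
initial (ε-close {0}): {0,1,2}
'b' @ 1: {}  — dead — no transitions
rest 'bc' ignored (set empty)
final: {}; accept 1 not in set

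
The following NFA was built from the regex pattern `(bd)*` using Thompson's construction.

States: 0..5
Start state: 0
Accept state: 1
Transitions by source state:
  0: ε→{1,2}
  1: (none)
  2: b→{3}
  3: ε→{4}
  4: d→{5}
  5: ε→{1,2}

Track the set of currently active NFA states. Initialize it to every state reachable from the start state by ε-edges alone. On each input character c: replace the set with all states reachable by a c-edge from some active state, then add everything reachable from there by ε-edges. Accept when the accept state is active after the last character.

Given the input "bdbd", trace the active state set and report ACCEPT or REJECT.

Answer: ACCEPT

Trace:
start: ε-closure({0}) = {0,1,2}
'b' @ 1: {3,4}
'd' @ 2: {1,2,5}  [accepting]
'b' @ 3: {3,4}
'd' @ 4: {1,2,5}  [accepting]
after full input: {1,2,5}  (accept=1 in)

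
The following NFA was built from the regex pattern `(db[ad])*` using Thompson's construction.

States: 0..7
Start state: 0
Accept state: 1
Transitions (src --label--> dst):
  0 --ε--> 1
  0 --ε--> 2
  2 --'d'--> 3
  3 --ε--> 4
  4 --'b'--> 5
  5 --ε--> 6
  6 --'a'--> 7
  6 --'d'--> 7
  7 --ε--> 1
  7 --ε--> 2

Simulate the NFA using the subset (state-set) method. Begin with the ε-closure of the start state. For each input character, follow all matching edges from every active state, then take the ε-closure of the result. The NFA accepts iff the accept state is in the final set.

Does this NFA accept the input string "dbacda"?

initial (ε-close {0}): {0,1,2}
'd' @ 1: {3,4}
'b' @ 2: {5,6}
'a' @ 3: {1,2,7}  [accepting]
'c' @ 4: {}  — no active states
rest 'da' ignored (set empty)
final: {}; accept 1 not in set

Answer: REJECT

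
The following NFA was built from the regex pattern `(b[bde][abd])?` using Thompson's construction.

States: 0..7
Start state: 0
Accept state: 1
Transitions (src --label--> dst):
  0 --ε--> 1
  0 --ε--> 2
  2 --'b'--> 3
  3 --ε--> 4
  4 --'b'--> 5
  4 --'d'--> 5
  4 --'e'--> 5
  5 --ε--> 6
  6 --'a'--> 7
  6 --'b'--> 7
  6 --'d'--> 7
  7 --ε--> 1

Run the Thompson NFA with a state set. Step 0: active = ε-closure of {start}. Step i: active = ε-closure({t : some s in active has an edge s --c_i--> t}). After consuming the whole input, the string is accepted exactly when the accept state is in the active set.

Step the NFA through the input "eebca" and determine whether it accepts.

initial (ε-close {0}): {0,1,2}
'e' @ 1: {}  — no active states
rest 'ebca' ignored (set empty)
after full input: {}  (accept=1 not in)

Answer: REJECT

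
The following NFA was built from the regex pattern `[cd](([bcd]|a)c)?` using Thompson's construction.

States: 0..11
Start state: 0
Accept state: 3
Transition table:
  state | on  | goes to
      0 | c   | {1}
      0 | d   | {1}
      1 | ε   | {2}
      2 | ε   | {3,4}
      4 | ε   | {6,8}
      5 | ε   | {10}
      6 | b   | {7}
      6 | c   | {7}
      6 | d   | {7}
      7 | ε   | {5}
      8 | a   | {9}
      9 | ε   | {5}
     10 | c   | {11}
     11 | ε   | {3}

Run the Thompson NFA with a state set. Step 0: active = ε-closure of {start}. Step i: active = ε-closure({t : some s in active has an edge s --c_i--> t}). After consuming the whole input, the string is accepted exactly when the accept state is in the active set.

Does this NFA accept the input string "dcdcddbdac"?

S₀ = ε-closure({0}) = {0}
'd' @ 1: {1,2,3,4,6,8}  (accept∈set)
'c' @ 2: {5,7,10}
'd' @ 3: {}  — state set empty
rest 'cddbdac' ignored (set empty)
final: {}; accept 3 not in set

Answer: REJECT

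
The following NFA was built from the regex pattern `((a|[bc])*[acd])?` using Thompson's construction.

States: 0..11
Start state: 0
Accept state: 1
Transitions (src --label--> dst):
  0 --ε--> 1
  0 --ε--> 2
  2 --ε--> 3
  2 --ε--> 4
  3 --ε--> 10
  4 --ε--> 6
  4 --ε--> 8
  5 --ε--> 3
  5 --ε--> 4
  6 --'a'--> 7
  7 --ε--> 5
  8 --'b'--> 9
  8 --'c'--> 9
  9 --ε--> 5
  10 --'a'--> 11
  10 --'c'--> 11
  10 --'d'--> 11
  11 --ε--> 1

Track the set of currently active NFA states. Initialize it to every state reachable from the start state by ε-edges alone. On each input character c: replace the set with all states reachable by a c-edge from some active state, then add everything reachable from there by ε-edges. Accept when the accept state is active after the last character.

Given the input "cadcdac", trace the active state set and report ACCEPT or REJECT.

start: ε-closure({0}) = {0,1,2,3,4,6,8,10}
'c' @ 1: {1,3,4,5,6,8,9,10,11}  [accepting]
'a' @ 2: {1,3,4,5,6,7,8,10,11}  [accepting]
'd' @ 3: {1,11}  [accepting]
'c' @ 4: {}  — dead — no transitions
rest 'dac' ignored (set empty)
end set {} — state 1 not in

Answer: REJECT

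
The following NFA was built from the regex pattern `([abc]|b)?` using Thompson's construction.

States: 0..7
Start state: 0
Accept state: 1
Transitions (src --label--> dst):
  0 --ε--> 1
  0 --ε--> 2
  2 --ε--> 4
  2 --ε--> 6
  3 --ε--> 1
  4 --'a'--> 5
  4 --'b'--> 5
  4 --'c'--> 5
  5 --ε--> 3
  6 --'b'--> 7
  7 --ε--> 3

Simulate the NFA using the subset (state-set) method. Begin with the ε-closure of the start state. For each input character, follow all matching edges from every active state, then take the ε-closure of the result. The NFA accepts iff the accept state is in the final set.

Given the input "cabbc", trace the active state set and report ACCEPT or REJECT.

start: ε-closure({0}) = {0,1,2,4,6}
'c' @ 1: {1,3,5}  (accept∈set)
'a' @ 2: {}  — state set empty
rest 'bbc' ignored (set empty)
after full input: {}  (accept=1 not in)

Answer: REJECT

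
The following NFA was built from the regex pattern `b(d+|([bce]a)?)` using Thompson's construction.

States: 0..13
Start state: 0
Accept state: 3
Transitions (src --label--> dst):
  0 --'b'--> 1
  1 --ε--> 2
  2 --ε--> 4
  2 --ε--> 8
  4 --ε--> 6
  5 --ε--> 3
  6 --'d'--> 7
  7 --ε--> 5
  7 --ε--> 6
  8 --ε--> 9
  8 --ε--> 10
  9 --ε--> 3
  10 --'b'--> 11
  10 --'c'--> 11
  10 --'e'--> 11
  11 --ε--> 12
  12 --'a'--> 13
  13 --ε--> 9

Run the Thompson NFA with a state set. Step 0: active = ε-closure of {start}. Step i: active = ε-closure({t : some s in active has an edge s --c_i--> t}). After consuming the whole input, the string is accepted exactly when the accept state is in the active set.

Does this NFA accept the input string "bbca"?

start: ε-closure({0}) = {0}
'b' @ 1: {1,2,3,4,6,8,9,10}  (accept∈set)
'b' @ 2: {11,12}
'c' @ 3: {}  — state set empty
rest 'a' ignored (set empty)
after full input: {}  (accept=3 not in)

Answer: REJECT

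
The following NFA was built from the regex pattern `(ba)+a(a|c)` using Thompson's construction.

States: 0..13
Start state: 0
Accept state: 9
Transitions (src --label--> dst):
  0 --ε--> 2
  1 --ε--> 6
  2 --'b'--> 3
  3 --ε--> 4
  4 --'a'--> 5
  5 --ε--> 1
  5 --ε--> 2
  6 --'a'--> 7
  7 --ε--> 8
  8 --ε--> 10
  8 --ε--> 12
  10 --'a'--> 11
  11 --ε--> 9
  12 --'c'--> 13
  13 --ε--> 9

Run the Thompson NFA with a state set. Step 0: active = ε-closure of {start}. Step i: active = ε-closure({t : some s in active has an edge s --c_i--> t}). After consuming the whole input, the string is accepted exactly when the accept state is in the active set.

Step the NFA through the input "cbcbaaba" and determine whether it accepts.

Answer: REJECT

Derivation:
start: ε-closure({0}) = {0,2}
'c' @ 1: {}  — state set empty
rest 'bcbaaba' ignored (set empty)
end set {} — state 9 not in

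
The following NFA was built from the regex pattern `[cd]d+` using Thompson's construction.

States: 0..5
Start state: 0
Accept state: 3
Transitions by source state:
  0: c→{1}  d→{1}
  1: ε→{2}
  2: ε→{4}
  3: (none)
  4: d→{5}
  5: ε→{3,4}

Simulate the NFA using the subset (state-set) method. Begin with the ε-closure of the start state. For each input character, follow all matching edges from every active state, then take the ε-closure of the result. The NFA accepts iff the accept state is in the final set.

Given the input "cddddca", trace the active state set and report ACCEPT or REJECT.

start: ε-closure({0}) = {0}
'c' @ 1: {1,2,4}
'd' @ 2: {3,4,5}  ✓accept
'd' @ 3: {3,4,5}  ✓accept
'd' @ 4: {3,4,5}  ✓accept
'd' @ 5: {3,4,5}  ✓accept
'c' @ 6: {}  — dead — no transitions
rest 'a' ignored (set empty)
end set {} — state 3 not in

Answer: REJECT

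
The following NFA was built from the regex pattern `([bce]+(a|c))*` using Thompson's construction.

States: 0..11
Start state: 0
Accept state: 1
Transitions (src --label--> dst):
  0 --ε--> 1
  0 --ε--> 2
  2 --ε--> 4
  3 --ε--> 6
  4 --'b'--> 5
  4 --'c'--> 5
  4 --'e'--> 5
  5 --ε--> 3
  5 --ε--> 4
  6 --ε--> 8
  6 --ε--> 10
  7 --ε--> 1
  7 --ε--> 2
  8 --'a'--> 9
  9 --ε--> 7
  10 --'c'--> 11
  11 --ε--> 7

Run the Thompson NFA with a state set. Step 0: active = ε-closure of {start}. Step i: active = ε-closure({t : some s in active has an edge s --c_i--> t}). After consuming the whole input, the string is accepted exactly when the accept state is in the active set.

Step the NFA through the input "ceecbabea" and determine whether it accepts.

initial (ε-close {0}): {0,1,2,4}
'c' @ 1: {3,4,5,6,8,10}
'e' @ 2: {3,4,5,6,8,10}
'e' @ 3: {3,4,5,6,8,10}
'c' @ 4: {1,2,3,4,5,6,7,8,10,11}  (accept∈set)
'b' @ 5: {3,4,5,6,8,10}
'a' @ 6: {1,2,4,7,9}  (accept∈set)
'b' @ 7: {3,4,5,6,8,10}
'e' @ 8: {3,4,5,6,8,10}
'a' @ 9: {1,2,4,7,9}  (accept∈set)
end set {1,2,4,7,9} — state 1 in

Answer: ACCEPT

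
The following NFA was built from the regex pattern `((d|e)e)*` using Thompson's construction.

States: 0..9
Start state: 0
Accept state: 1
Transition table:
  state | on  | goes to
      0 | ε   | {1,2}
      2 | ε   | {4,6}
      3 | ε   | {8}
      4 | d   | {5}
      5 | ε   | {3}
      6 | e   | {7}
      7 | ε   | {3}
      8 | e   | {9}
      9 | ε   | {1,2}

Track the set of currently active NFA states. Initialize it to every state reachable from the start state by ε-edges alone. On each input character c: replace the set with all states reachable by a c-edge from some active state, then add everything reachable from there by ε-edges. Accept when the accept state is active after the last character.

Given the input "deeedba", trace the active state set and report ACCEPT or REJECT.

Answer: REJECT

Steps:
initial (ε-close {0}): {0,1,2,4,6}
'd' @ 1: {3,5,8}
'e' @ 2: {1,2,4,6,9}  ✓accept
'e' @ 3: {3,7,8}
'e' @ 4: {1,2,4,6,9}  ✓accept
'd' @ 5: {3,5,8}
'b' @ 6: {}  — state set empty
rest 'a' ignored (set empty)
end set {} — state 1 not in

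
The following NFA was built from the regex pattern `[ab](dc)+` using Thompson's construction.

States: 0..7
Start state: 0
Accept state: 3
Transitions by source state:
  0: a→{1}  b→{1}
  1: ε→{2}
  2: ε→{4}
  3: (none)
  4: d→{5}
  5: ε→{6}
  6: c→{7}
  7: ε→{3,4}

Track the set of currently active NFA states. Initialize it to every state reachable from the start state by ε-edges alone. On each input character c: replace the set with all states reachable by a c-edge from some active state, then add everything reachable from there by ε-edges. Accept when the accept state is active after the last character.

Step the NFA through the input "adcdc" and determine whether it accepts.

Answer: ACCEPT

Derivation:
S₀ = ε-closure({0}) = {0}
'a' @ 1: {1,2,4}
'd' @ 2: {5,6}
'c' @ 3: {3,4,7}  ✓accept
'd' @ 4: {5,6}
'c' @ 5: {3,4,7}  ✓accept
after full input: {3,4,7}  (accept=3 in)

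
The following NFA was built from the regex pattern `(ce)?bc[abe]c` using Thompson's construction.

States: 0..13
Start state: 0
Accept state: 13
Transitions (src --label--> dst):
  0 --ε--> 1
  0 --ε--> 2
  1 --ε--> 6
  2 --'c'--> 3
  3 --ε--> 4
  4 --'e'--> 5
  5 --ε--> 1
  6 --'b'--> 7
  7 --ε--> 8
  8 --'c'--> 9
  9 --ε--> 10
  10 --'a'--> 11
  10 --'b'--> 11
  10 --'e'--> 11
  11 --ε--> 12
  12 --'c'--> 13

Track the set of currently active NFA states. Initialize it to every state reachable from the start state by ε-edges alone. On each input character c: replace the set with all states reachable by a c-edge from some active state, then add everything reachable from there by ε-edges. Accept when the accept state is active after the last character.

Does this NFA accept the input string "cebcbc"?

Answer: ACCEPT

Trace:
initial (ε-close {0}): {0,1,2,6}
'c' @ 1: {3,4}
'e' @ 2: {1,5,6}
'b' @ 3: {7,8}
'c' @ 4: {9,10}
'b' @ 5: {11,12}
'c' @ 6: {13}  [accepting]
final: {13}; accept 13 in set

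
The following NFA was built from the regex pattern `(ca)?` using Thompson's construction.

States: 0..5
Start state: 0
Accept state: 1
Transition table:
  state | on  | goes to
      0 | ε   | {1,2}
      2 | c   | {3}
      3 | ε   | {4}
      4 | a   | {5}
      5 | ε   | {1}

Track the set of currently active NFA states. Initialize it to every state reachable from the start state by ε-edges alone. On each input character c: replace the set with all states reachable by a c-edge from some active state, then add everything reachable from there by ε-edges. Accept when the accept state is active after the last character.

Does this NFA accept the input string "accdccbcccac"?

Answer: REJECT

Derivation:
start: ε-closure({0}) = {0,1,2}
'a' @ 1: {}  — dead — no transitions
rest 'ccdccbcccac' ignored (set empty)
after full input: {}  (accept=1 not in)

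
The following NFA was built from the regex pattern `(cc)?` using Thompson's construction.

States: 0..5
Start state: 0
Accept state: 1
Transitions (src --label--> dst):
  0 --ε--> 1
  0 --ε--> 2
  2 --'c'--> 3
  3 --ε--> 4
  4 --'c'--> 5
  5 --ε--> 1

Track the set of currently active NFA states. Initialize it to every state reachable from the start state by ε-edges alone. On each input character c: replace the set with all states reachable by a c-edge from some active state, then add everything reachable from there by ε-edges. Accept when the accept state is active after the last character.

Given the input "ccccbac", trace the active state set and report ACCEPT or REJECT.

start: ε-closure({0}) = {0,1,2}
'c' @ 1: {3,4}
'c' @ 2: {1,5}  [accepting]
'c' @ 3: {}  — dead — no transitions
rest 'cbac' ignored (set empty)
end set {} — state 1 not in

Answer: REJECT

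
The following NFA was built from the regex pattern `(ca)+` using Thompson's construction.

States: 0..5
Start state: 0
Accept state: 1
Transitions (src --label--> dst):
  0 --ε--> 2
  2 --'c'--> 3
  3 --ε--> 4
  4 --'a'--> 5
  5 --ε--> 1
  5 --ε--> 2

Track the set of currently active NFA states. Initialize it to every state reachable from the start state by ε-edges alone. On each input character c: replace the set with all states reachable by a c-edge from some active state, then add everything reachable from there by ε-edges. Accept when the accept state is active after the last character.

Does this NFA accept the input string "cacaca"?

Answer: ACCEPT

Derivation:
initial (ε-close {0}): {0,2}
'c' @ 1: {3,4}
'a' @ 2: {1,2,5}  (accept∈set)
'c' @ 3: {3,4}
'a' @ 4: {1,2,5}  (accept∈set)
'c' @ 5: {3,4}
'a' @ 6: {1,2,5}  (accept∈set)
after full input: {1,2,5}  (accept=1 in)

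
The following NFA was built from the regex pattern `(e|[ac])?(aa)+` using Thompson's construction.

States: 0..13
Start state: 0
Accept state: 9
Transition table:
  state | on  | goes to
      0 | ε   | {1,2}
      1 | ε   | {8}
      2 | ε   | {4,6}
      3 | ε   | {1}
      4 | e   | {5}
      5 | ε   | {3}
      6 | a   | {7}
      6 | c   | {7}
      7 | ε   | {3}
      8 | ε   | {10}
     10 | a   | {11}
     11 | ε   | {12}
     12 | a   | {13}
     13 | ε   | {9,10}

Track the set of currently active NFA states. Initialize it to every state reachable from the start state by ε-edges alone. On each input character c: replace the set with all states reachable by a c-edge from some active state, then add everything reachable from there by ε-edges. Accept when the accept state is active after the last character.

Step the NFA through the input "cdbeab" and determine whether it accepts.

S₀ = ε-closure({0}) = {0,1,2,4,6,8,10}
'c' @ 1: {1,3,7,8,10}
'd' @ 2: {}  — state set empty
rest 'beab' ignored (set empty)
end set {} — state 9 not in

Answer: REJECT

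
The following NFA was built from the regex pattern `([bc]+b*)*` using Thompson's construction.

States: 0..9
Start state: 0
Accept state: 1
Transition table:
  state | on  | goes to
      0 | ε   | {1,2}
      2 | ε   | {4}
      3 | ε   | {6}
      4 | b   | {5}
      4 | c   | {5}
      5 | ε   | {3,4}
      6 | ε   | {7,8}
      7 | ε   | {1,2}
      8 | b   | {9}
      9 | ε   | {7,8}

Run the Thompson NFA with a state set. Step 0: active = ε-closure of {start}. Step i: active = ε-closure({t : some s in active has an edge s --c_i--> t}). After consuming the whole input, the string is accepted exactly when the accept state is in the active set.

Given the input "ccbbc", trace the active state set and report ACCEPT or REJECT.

initial (ε-close {0}): {0,1,2,4}
'c' @ 1: {1,2,3,4,5,6,7,8}  (accept∈set)
'c' @ 2: {1,2,3,4,5,6,7,8}  (accept∈set)
'b' @ 3: {1,2,3,4,5,6,7,8,9}  (accept∈set)
'b' @ 4: {1,2,3,4,5,6,7,8,9}  (accept∈set)
'c' @ 5: {1,2,3,4,5,6,7,8}  (accept∈set)
final: {1,2,3,4,5,6,7,8}; accept 1 in set

Answer: ACCEPT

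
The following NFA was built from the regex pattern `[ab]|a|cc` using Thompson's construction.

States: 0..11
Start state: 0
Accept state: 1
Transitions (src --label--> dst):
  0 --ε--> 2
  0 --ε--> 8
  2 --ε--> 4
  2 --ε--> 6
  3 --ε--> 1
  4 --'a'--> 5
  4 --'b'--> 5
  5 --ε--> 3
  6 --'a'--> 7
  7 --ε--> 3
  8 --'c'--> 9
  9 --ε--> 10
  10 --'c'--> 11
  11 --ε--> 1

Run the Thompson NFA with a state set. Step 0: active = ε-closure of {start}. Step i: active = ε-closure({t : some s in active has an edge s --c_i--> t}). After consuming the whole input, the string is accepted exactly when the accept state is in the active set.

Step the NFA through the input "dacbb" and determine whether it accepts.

Answer: REJECT

Trace:
start: ε-closure({0}) = {0,2,4,6,8}
'd' @ 1: {}  — dead — no transitions
rest 'acbb' ignored (set empty)
final: {}; accept 1 not in set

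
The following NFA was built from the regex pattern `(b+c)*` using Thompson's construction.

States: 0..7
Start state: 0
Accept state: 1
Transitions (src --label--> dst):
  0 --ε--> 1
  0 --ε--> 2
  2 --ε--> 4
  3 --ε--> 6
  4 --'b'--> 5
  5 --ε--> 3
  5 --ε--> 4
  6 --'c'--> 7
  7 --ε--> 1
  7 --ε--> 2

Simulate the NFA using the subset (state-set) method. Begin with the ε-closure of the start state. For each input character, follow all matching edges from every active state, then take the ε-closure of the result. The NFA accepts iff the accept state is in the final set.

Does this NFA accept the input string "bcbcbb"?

Answer: REJECT

Trace:
S₀ = ε-closure({0}) = {0,1,2,4}
'b' @ 1: {3,4,5,6}
'c' @ 2: {1,2,4,7}  (accept∈set)
'b' @ 3: {3,4,5,6}
'c' @ 4: {1,2,4,7}  (accept∈set)
'b' @ 5: {3,4,5,6}
'b' @ 6: {3,4,5,6}
final: {3,4,5,6}; accept 1 not in set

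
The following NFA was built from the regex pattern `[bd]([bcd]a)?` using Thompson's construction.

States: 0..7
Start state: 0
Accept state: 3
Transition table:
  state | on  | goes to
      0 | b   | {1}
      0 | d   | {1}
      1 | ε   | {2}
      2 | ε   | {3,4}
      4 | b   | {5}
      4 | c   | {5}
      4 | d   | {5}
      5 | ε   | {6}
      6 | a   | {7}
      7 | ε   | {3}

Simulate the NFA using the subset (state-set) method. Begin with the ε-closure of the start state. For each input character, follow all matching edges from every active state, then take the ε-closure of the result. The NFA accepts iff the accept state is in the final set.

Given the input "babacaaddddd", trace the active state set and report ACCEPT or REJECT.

Answer: REJECT

Steps:
start: ε-closure({0}) = {0}
'b' @ 1: {1,2,3,4}  [accepting]
'a' @ 2: {}  — no active states
rest 'bacaaddddd' ignored (set empty)
after full input: {}  (accept=3 not in)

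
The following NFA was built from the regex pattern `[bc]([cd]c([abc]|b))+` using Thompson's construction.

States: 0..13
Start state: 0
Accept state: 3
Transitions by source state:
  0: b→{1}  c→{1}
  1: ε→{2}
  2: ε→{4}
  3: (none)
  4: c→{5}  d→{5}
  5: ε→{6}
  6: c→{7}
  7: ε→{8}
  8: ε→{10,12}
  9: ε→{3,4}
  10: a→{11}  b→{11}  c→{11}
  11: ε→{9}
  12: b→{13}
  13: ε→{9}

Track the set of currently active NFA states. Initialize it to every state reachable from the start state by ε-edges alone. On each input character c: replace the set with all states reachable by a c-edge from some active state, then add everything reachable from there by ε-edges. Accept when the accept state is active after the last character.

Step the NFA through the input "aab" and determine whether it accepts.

Answer: REJECT

Derivation:
initial (ε-close {0}): {0}
'a' @ 1: {}  — state set empty
rest 'ab' ignored (set empty)
after full input: {}  (accept=3 not in)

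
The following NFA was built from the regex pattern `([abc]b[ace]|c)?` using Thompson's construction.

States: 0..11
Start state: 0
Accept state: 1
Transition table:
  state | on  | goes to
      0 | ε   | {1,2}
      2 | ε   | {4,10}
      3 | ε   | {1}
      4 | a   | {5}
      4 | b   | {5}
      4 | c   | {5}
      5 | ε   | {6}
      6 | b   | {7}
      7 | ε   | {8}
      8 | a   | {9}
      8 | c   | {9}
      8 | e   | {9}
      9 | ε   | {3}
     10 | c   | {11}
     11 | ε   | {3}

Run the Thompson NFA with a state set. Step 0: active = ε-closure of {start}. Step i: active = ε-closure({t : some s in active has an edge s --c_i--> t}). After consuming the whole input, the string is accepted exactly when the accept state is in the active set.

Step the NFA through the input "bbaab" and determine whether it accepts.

Answer: REJECT

Steps:
S₀ = ε-closure({0}) = {0,1,2,4,10}
'b' @ 1: {5,6}
'b' @ 2: {7,8}
'a' @ 3: {1,3,9}  (accept∈set)
'a' @ 4: {}  — dead — no transitions
rest 'b' ignored (set empty)
after full input: {}  (accept=1 not in)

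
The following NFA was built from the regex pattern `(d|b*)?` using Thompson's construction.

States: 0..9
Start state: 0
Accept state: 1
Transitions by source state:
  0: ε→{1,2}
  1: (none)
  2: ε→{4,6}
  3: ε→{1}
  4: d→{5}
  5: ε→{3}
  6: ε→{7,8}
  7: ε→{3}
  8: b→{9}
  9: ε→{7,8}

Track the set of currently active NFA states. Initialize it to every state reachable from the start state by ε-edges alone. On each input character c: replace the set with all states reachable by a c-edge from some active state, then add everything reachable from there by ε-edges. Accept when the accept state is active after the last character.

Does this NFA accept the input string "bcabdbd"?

S₀ = ε-closure({0}) = {0,1,2,3,4,6,7,8}
'b' @ 1: {1,3,7,8,9}  [accepting]
'c' @ 2: {}  — dead — no transitions
rest 'abdbd' ignored (set empty)
final: {}; accept 1 not in set

Answer: REJECT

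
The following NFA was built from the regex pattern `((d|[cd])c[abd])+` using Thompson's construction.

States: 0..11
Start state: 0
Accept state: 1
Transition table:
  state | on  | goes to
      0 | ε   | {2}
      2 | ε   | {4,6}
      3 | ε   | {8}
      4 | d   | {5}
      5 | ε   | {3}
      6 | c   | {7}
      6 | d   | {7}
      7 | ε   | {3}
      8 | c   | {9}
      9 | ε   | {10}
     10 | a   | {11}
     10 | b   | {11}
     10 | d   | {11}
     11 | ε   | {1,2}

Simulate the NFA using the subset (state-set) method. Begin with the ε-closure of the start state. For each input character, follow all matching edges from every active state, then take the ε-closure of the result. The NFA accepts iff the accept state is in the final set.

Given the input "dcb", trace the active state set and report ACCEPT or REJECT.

Answer: ACCEPT

Derivation:
initial (ε-close {0}): {0,2,4,6}
'd' @ 1: {3,5,7,8}
'c' @ 2: {9,10}
'b' @ 3: {1,2,4,6,11}  [accepting]
final: {1,2,4,6,11}; accept 1 in set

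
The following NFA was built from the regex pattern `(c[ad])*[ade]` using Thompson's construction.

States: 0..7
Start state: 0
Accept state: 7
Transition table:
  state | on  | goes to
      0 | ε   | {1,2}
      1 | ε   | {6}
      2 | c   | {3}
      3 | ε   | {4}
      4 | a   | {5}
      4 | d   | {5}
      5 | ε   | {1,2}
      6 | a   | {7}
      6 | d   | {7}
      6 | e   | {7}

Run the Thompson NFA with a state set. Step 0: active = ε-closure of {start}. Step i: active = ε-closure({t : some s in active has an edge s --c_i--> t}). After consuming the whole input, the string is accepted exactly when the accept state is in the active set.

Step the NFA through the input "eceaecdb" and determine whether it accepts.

Answer: REJECT

Steps:
S₀ = ε-closure({0}) = {0,1,2,6}
'e' @ 1: {7}  ✓accept
'c' @ 2: {}  — dead — no transitions
rest 'eaecdb' ignored (set empty)
after full input: {}  (accept=7 not in)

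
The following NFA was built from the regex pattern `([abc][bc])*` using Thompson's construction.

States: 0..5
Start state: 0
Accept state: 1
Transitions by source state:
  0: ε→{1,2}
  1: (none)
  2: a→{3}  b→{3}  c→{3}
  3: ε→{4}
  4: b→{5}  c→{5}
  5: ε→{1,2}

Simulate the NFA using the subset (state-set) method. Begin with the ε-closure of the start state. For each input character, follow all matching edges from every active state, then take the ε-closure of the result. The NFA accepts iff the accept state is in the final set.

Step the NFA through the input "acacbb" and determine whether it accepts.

start: ε-closure({0}) = {0,1,2}
'a' @ 1: {3,4}
'c' @ 2: {1,2,5}  (accept∈set)
'a' @ 3: {3,4}
'c' @ 4: {1,2,5}  (accept∈set)
'b' @ 5: {3,4}
'b' @ 6: {1,2,5}  (accept∈set)
end set {1,2,5} — state 1 in

Answer: ACCEPT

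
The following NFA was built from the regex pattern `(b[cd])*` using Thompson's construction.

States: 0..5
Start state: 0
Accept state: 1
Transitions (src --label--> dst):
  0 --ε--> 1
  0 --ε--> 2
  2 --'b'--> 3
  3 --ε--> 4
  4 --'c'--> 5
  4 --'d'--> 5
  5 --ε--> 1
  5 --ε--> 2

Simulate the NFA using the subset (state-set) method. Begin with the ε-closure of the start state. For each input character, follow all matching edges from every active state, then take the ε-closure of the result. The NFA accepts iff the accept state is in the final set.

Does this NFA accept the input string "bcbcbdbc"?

Answer: ACCEPT

Trace:
initial (ε-close {0}): {0,1,2}
'b' @ 1: {3,4}
'c' @ 2: {1,2,5}  (accept∈set)
'b' @ 3: {3,4}
'c' @ 4: {1,2,5}  (accept∈set)
'b' @ 5: {3,4}
'd' @ 6: {1,2,5}  (accept∈set)
'b' @ 7: {3,4}
'c' @ 8: {1,2,5}  (accept∈set)
final: {1,2,5}; accept 1 in set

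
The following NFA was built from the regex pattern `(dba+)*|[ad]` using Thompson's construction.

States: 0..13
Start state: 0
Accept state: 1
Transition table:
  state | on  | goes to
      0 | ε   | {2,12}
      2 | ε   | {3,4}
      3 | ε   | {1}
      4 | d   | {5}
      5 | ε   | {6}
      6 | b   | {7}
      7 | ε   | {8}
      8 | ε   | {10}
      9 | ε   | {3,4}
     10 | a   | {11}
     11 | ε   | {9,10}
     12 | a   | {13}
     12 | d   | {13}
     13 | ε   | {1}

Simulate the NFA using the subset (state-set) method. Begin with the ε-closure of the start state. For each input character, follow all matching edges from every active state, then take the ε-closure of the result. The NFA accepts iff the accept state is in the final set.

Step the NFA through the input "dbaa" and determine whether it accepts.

Answer: ACCEPT

Trace:
start: ε-closure({0}) = {0,1,2,3,4,12}
'd' @ 1: {1,5,6,13}  ✓accept
'b' @ 2: {7,8,10}
'a' @ 3: {1,3,4,9,10,11}  ✓accept
'a' @ 4: {1,3,4,9,10,11}  ✓accept
end set {1,3,4,9,10,11} — state 1 in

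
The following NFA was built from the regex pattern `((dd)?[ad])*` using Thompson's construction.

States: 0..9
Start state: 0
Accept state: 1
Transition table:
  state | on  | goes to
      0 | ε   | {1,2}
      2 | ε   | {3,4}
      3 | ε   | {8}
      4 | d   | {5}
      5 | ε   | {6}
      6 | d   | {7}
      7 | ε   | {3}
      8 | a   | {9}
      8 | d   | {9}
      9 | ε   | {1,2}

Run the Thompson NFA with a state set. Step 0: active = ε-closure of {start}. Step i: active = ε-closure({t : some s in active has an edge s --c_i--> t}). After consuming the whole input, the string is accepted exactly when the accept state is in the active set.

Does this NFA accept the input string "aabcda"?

start: ε-closure({0}) = {0,1,2,3,4,8}
'a' @ 1: {1,2,3,4,8,9}  ✓accept
'a' @ 2: {1,2,3,4,8,9}  ✓accept
'b' @ 3: {}  — state set empty
rest 'cda' ignored (set empty)
after full input: {}  (accept=1 not in)

Answer: REJECT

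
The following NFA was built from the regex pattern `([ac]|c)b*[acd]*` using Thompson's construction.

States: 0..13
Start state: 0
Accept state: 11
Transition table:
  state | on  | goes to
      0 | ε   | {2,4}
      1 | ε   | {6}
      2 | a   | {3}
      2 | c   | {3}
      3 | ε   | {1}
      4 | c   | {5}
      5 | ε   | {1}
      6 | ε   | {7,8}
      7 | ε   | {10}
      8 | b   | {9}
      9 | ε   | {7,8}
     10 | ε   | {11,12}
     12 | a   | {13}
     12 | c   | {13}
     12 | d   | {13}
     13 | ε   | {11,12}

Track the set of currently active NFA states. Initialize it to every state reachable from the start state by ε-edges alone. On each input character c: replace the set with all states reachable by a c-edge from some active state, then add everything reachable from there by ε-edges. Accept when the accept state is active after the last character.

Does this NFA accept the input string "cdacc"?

S₀ = ε-closure({0}) = {0,2,4}
'c' @ 1: {1,3,5,6,7,8,10,11,12}  (accept∈set)
'd' @ 2: {11,12,13}  (accept∈set)
'a' @ 3: {11,12,13}  (accept∈set)
'c' @ 4: {11,12,13}  (accept∈set)
'c' @ 5: {11,12,13}  (accept∈set)
end set {11,12,13} — state 11 in

Answer: ACCEPT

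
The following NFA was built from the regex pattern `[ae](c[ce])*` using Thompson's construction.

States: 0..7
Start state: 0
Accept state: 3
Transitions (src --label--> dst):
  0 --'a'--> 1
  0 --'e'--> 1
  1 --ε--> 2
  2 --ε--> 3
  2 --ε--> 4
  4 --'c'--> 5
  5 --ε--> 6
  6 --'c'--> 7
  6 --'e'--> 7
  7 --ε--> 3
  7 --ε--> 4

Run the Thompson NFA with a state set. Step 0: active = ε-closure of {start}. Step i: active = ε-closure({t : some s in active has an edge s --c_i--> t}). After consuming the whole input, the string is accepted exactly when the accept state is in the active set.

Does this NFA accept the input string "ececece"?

Answer: ACCEPT

Steps:
initial (ε-close {0}): {0}
'e' @ 1: {1,2,3,4}  (accept∈set)
'c' @ 2: {5,6}
'e' @ 3: {3,4,7}  (accept∈set)
'c' @ 4: {5,6}
'e' @ 5: {3,4,7}  (accept∈set)
'c' @ 6: {5,6}
'e' @ 7: {3,4,7}  (accept∈set)
end set {3,4,7} — state 3 in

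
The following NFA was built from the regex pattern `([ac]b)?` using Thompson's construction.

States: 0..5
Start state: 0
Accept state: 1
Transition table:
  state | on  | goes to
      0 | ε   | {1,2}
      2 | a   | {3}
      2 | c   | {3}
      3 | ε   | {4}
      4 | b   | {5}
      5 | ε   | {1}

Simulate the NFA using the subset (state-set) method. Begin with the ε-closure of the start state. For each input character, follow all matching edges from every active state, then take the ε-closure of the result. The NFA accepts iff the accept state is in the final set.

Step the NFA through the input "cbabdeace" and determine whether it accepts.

Answer: REJECT

Derivation:
initial (ε-close {0}): {0,1,2}
'c' @ 1: {3,4}
'b' @ 2: {1,5}  (accept∈set)
'a' @ 3: {}  — dead — no transitions
rest 'bdeace' ignored (set empty)
final: {}; accept 1 not in set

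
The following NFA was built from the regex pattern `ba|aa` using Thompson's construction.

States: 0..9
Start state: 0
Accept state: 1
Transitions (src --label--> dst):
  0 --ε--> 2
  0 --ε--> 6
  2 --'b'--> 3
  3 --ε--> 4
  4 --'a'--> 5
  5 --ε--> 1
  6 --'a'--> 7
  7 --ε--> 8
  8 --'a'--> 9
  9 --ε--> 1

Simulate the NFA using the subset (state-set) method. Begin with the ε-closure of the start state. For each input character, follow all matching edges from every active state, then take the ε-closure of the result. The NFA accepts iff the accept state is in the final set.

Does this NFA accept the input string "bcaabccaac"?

Answer: REJECT

Trace:
initial (ε-close {0}): {0,2,6}
'b' @ 1: {3,4}
'c' @ 2: {}  — state set empty
rest 'aabccaac' ignored (set empty)
end set {} — state 1 not in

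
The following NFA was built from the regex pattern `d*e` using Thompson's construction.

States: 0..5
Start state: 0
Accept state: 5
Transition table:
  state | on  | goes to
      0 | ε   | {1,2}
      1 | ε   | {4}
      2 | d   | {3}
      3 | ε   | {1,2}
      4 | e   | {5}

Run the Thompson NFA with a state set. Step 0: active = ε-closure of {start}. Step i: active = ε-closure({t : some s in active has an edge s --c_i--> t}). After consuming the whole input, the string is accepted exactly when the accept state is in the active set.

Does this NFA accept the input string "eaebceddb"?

Answer: REJECT

Steps:
start: ε-closure({0}) = {0,1,2,4}
'e' @ 1: {5}  [accepting]
'a' @ 2: {}  — dead — no transitions
rest 'ebceddb' ignored (set empty)
end set {} — state 5 not in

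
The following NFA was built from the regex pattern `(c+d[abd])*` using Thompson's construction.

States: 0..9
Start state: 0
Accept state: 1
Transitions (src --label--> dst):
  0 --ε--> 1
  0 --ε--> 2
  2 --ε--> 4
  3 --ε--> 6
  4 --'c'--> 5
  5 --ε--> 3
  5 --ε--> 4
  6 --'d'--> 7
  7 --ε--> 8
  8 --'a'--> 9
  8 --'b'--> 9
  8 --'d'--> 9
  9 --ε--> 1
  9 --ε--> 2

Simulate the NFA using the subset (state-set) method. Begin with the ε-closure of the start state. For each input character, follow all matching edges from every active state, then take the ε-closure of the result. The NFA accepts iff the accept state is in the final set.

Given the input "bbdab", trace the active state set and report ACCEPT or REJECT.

start: ε-closure({0}) = {0,1,2,4}
'b' @ 1: {}  — state set empty
rest 'bdab' ignored (set empty)
end set {} — state 1 not in

Answer: REJECT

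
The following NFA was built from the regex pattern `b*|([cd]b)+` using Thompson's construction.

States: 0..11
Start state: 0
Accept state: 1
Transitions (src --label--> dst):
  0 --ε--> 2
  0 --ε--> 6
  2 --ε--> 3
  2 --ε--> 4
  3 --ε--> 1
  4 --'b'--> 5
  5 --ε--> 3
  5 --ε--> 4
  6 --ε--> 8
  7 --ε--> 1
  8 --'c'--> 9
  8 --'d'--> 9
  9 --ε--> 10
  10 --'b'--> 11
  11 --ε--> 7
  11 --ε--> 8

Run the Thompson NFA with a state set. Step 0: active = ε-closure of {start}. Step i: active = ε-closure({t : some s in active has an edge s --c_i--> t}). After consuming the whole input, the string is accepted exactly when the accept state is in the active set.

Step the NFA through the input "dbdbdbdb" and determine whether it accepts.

Answer: ACCEPT

Trace:
initial (ε-close {0}): {0,1,2,3,4,6,8}
'd' @ 1: {9,10}
'b' @ 2: {1,7,8,11}  (accept∈set)
'd' @ 3: {9,10}
'b' @ 4: {1,7,8,11}  (accept∈set)
'd' @ 5: {9,10}
'b' @ 6: {1,7,8,11}  (accept∈set)
'd' @ 7: {9,10}
'b' @ 8: {1,7,8,11}  (accept∈set)
end set {1,7,8,11} — state 1 in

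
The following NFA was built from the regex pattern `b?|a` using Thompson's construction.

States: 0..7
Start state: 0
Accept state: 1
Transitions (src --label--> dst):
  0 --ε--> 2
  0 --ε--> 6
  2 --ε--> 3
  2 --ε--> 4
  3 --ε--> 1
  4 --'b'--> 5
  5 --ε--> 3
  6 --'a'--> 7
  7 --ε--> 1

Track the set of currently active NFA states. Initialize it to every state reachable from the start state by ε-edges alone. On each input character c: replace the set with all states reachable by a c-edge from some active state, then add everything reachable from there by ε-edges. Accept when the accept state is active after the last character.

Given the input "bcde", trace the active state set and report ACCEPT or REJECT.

Answer: REJECT

Steps:
start: ε-closure({0}) = {0,1,2,3,4,6}
'b' @ 1: {1,3,5}  ✓accept
'c' @ 2: {}  — dead — no transitions
rest 'de' ignored (set empty)
end set {} — state 1 not in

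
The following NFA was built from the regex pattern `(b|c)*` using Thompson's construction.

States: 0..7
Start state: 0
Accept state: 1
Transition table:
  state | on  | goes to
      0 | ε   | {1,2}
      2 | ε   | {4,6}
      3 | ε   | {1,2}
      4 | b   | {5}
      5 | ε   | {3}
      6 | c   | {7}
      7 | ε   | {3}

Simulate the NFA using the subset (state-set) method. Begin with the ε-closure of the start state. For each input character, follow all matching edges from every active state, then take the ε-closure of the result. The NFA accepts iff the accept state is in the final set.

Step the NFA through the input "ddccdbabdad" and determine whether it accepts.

Answer: REJECT

Trace:
start: ε-closure({0}) = {0,1,2,4,6}
'd' @ 1: {}  — no active states
rest 'dccdbabdad' ignored (set empty)
final: {}; accept 1 not in set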